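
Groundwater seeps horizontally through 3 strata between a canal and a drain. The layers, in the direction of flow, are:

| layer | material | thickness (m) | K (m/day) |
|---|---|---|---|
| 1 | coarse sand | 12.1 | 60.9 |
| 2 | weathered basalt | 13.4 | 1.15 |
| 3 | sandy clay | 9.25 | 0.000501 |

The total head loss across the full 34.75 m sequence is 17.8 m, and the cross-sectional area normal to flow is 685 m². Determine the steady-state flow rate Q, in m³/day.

0.660

Flow is perpendicular to layering, so the layers act in series and the equivalent K is the thickness-weighted harmonic mean.
Total thickness L = 12.1 + 13.4 + 9.25 = 34.75 m.
Σ(b_i/K_i) = 12.1/60.9 + 13.4/1.15 + 9.25/0.000501 = 18475 d.
K_eq = L / Σ(b_i/K_i) = 34.75 / 18475 = 0.001881 m/day.
Q = K_eq · A · (Δh/L) = 0.001881 × 685 × (17.8/34.75) = 0.6600 m³/day.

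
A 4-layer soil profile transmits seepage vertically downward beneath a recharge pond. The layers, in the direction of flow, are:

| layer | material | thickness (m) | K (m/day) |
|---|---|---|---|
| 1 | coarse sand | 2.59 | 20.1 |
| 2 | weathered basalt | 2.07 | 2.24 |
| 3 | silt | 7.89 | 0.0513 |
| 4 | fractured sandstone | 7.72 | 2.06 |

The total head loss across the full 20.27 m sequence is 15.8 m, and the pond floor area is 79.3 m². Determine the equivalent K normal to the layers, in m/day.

0.128

Flow is perpendicular to layering, so the layers act in series and the equivalent K is the thickness-weighted harmonic mean.
Total thickness L = 2.59 + 2.07 + 7.89 + 7.72 = 20.27 m.
Σ(b_i/K_i) = 2.59/20.1 + 2.07/2.24 + 7.89/0.0513 + 7.72/2.06 = 158.6 d.
K_eq = L / Σ(b_i/K_i) = 20.27 / 158.6 = 0.1278 m/day.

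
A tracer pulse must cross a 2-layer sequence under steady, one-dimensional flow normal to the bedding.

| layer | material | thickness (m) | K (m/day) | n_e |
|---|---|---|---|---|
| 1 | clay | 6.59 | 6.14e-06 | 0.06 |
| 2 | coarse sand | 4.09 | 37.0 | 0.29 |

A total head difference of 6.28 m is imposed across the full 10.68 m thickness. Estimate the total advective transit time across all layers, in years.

740

With flow normal to the layers, continuity requires the same specific discharge q through every layer.
Σ(b_i/K_i) = 6.59/6.14e-06 + 4.09/37.0 = 1.073e+06 d.
q = Δh / Σ(b_i/K_i) = 6.28 / 1.073e+06 = 5.851e-06 m/day.
In each layer the seepage velocity is v_i = q/n_i, so the layer transit time is t_i = b_i·n_i / q:
  layer 1 (clay): t_1 = 6.59 × 0.06 / 5.851e-06 = 67576 d
  layer 2 (coarse sand): t_2 = 4.09 × 0.29 / 5.851e-06 = 2.027e+05 d
Total t = Σ t_i = 2.703e+05 days = 740.0 years.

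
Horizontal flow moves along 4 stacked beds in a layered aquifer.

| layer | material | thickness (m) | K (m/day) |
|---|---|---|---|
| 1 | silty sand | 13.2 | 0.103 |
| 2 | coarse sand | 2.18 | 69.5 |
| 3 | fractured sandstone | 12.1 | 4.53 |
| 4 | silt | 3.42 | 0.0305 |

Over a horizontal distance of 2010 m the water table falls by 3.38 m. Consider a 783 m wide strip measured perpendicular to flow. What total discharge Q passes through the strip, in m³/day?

274

Flow is parallel to layering, so each bed carries its own Darcy discharge and the transmissivities add.
Σ(K_i·b_i) = 0.103×13.2 + 69.5×2.18 + 4.53×12.1 + 0.0305×3.42 = 207.8 m²/day.
Hydraulic gradient i = Δh / L = 3.38 / 2010 = 0.001682.
Q = Σ(K_i·b_i) · W · i = 207.8 × 783 × 0.001682 = 273.6 m³/day.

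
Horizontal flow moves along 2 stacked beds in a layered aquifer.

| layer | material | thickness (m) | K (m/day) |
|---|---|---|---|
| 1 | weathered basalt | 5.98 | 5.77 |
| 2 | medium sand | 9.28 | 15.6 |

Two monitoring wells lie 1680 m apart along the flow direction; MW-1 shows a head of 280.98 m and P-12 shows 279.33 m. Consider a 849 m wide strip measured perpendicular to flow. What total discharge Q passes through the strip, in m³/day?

149

Flow is parallel to layering, so each bed carries its own Darcy discharge and the transmissivities add.
Σ(K_i·b_i) = 5.77×5.98 + 15.6×9.28 = 179.3 m²/day.
Hydraulic gradient i = (280.98 − 279.33) / 1680 = 1.65 / 1680 = 0.0009821.
Q = Σ(K_i·b_i) · W · i = 179.3 × 849 × 0.0009821 = 149.5 m³/day.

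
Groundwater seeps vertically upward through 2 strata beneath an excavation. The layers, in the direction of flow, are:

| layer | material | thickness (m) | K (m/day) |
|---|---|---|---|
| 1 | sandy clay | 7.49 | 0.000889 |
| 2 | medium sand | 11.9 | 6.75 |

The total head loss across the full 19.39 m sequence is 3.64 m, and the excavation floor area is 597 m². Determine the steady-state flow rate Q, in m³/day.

Flow is perpendicular to layering, so the layers act in series and the equivalent K is the thickness-weighted harmonic mean.
Total thickness L = 7.49 + 11.9 = 19.39 m.
Σ(b_i/K_i) = 7.49/0.000889 + 11.9/6.75 = 8427 d.
K_eq = L / Σ(b_i/K_i) = 19.39 / 8427 = 0.002301 m/day.
Q = K_eq · A · (Δh/L) = 0.002301 × 597 × (3.64/19.39) = 0.2579 m³/day.

0.258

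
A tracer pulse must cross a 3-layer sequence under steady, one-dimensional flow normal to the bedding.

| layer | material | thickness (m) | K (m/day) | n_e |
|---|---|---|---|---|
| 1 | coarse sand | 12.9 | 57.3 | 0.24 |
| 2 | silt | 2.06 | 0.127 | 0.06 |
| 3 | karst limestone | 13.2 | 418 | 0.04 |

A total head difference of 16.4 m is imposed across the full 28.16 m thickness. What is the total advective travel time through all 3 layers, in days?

3.77

With flow normal to the layers, continuity requires the same specific discharge q through every layer.
Σ(b_i/K_i) = 12.9/57.3 + 2.06/0.127 + 13.2/418 = 16.48 d.
q = Δh / Σ(b_i/K_i) = 16.4 / 16.48 = 0.9953 m/day.
In each layer the seepage velocity is v_i = q/n_i, so the layer transit time is t_i = b_i·n_i / q:
  layer 1 (coarse sand): t_1 = 12.9 × 0.24 / 0.9953 = 3.111 d
  layer 2 (silt): t_2 = 2.06 × 0.06 / 0.9953 = 0.1242 d
  layer 3 (karst limestone): t_3 = 13.2 × 0.04 / 0.9953 = 0.5305 d
Total t = Σ t_i = 3.765 days.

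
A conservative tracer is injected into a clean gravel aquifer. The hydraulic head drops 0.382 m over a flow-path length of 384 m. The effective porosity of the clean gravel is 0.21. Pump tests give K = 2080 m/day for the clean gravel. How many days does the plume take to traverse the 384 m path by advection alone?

39.0

Hydraulic gradient i = Δh / L = 0.382 / 384 = 0.0009948.
Darcy flux q = K · i = 2080 × 0.0009948 = 2.069 m/day.
Seepage velocity v = q / n_e = 2.069 / 0.21 = 9.853 m/day.
Travel time t = L / v = 384 / 9.853 = 38.97 days.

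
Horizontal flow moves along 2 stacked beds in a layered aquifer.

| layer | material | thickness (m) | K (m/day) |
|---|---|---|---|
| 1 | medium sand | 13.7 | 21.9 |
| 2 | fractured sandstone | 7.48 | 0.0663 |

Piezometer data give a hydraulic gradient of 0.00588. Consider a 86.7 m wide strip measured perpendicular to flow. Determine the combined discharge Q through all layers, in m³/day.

Flow is parallel to layering, so each bed carries its own Darcy discharge and the transmissivities add.
Σ(K_i·b_i) = 21.9×13.7 + 0.0663×7.48 = 300.5 m²/day.
Hydraulic gradient i = 0.00588.
Q = Σ(K_i·b_i) · W · i = 300.5 × 86.7 × 0.005880 = 153.2 m³/day.

153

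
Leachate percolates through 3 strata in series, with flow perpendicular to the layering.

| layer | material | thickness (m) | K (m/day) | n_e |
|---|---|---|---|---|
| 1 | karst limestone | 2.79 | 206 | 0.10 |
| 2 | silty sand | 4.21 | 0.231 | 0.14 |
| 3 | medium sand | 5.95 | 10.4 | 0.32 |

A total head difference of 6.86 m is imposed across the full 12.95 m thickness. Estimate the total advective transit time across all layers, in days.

With flow normal to the layers, continuity requires the same specific discharge q through every layer.
Σ(b_i/K_i) = 2.79/206 + 4.21/0.231 + 5.95/10.4 = 18.81 d.
q = Δh / Σ(b_i/K_i) = 6.86 / 18.81 = 0.3647 m/day.
In each layer the seepage velocity is v_i = q/n_i, so the layer transit time is t_i = b_i·n_i / q:
  layer 1 (karst limestone): t_1 = 2.79 × 0.10 / 0.3647 = 0.7650 d
  layer 2 (silty sand): t_2 = 4.21 × 0.14 / 0.3647 = 1.616 d
  layer 3 (medium sand): t_3 = 5.95 × 0.32 / 0.3647 = 5.221 d
Total t = Σ t_i = 7.602 days.

7.60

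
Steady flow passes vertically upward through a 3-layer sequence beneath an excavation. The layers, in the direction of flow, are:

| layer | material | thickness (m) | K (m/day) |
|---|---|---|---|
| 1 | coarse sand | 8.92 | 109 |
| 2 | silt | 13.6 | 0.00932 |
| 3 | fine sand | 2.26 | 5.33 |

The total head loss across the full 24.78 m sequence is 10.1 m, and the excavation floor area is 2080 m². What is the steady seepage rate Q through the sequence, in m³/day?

Flow is perpendicular to layering, so the layers act in series and the equivalent K is the thickness-weighted harmonic mean.
Total thickness L = 8.92 + 13.6 + 2.26 = 24.78 m.
Σ(b_i/K_i) = 8.92/109 + 13.6/0.00932 + 2.26/5.33 = 1460 d.
K_eq = L / Σ(b_i/K_i) = 24.78 / 1460 = 0.01698 m/day.
Q = K_eq · A · (Δh/L) = 0.01698 × 2080 × (10.1/24.78) = 14.39 m³/day.

14.4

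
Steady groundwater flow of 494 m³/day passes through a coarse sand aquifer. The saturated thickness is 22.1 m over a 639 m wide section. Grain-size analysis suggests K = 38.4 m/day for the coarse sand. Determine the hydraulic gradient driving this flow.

0.000911

Cross-sectional area A = 639 × 22.1 = 14122 m².
From Q = K·A·i, i = Q / (K·A) = 494 / (38.40 × 14122) = 0.0009110.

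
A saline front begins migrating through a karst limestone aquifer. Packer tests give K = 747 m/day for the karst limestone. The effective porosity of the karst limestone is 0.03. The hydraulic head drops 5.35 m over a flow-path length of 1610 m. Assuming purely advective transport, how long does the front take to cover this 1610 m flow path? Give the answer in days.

Hydraulic gradient i = Δh / L = 5.35 / 1610 = 0.003323.
Darcy flux q = K · i = 747.0 × 0.003323 = 2.482 m/day.
Seepage velocity v = q / n_e = 2.482 / 0.03 = 82.74 m/day.
Travel time t = L / v = 1610 / 82.74 = 19.46 days.

19.5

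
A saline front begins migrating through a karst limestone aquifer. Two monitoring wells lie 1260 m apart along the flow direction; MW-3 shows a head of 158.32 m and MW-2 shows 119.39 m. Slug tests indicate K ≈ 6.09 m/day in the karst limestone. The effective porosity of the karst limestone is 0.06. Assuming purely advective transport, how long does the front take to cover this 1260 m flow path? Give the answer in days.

402

Hydraulic gradient i = (158.32 − 119.39) / 1260 = 38.93 / 1260 = 0.03090.
Darcy flux q = K · i = 6.090 × 0.03090 = 0.1882 m/day.
Seepage velocity v = q / n_e = 0.1882 / 0.06 = 3.136 m/day.
Travel time t = L / v = 1260 / 3.136 = 401.8 days.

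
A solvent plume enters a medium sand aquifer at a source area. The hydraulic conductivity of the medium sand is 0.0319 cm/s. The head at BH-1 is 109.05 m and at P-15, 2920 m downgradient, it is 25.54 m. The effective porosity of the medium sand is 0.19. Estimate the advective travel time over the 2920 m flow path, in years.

Convert K: 0.0319 cm/s × 864 = 27.56 m/day.
Hydraulic gradient i = (109.05 − 25.54) / 2920 = 83.51 / 2920 = 0.02860.
Darcy flux q = K · i = 27.56 × 0.02860 = 0.7882 m/day.
Seepage velocity v = q / n_e = 0.7882 / 0.19 = 4.149 m/day.
Travel time t = L / v = 2920 / 4.149 = 703.8 days = 1.927 years.

1.93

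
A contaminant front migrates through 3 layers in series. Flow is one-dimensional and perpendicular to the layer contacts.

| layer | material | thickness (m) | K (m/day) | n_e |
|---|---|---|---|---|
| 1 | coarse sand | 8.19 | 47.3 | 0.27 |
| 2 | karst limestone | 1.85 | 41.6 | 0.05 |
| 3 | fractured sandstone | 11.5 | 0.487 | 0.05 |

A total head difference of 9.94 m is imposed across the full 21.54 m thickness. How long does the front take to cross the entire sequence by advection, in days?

With flow normal to the layers, continuity requires the same specific discharge q through every layer.
Σ(b_i/K_i) = 8.19/47.3 + 1.85/41.6 + 11.5/0.487 = 23.83 d.
q = Δh / Σ(b_i/K_i) = 9.94 / 23.83 = 0.4171 m/day.
In each layer the seepage velocity is v_i = q/n_i, so the layer transit time is t_i = b_i·n_i / q:
  layer 1 (coarse sand): t_1 = 8.19 × 0.27 / 0.4171 = 5.302 d
  layer 2 (karst limestone): t_2 = 1.85 × 0.05 / 0.4171 = 0.2218 d
  layer 3 (fractured sandstone): t_3 = 11.5 × 0.05 / 0.4171 = 1.379 d
Total t = Σ t_i = 6.902 days.

6.90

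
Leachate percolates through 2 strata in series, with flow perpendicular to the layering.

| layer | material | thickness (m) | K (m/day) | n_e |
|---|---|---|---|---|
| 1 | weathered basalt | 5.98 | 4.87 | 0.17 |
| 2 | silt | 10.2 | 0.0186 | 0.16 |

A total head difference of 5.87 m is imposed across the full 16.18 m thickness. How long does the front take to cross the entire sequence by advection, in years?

With flow normal to the layers, continuity requires the same specific discharge q through every layer.
Σ(b_i/K_i) = 5.98/4.87 + 10.2/0.0186 = 549.6 d.
q = Δh / Σ(b_i/K_i) = 5.87 / 549.6 = 0.01068 m/day.
In each layer the seepage velocity is v_i = q/n_i, so the layer transit time is t_i = b_i·n_i / q:
  layer 1 (weathered basalt): t_1 = 5.98 × 0.17 / 0.01068 = 95.19 d
  layer 2 (silt): t_2 = 10.2 × 0.16 / 0.01068 = 152.8 d
Total t = Σ t_i = 248.0 days = 0.6790 years.

0.679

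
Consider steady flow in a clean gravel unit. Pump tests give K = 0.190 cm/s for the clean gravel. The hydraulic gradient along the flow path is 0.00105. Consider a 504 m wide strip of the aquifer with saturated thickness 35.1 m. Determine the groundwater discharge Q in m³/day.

Convert K: 0.190 cm/s × 864 = 164.2 m/day.
Cross-sectional area A = 504 × 35.1 = 17690 m².
Hydraulic gradient i = 0.00105.
Darcy's law: Q = K · A · i = 164.2 × 17690 × 0.001050 = 3049 m³/day.

3050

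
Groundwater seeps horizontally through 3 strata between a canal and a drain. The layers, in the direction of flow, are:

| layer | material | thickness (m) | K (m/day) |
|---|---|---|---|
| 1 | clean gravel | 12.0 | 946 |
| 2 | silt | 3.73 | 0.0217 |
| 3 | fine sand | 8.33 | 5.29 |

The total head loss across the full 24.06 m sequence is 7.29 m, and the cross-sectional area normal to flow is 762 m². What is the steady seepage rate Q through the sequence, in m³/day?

Flow is perpendicular to layering, so the layers act in series and the equivalent K is the thickness-weighted harmonic mean.
Total thickness L = 12.0 + 3.73 + 8.33 = 24.06 m.
Σ(b_i/K_i) = 12.0/946 + 3.73/0.0217 + 8.33/5.29 = 173.5 d.
K_eq = L / Σ(b_i/K_i) = 24.06 / 173.5 = 0.1387 m/day.
Q = K_eq · A · (Δh/L) = 0.1387 × 762 × (7.29/24.06) = 32.02 m³/day.

32.0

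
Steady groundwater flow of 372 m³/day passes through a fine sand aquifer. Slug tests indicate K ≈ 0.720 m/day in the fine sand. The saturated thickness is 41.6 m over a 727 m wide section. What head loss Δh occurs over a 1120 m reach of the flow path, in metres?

19.1

Cross-sectional area A = 727 × 41.6 = 30243 m².
From Q = K·A·i, i = Q / (K·A) = 372 / (0.7200 × 30243) = 0.01708.
Head loss Δh = i · L = 0.01708 × 1120 = 19.13 m.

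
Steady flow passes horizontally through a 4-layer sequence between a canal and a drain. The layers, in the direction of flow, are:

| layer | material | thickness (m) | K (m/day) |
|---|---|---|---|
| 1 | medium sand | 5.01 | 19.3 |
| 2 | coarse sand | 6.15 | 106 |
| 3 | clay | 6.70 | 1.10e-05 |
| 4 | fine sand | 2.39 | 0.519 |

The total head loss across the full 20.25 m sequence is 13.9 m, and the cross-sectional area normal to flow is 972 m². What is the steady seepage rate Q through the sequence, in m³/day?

0.0222

Flow is perpendicular to layering, so the layers act in series and the equivalent K is the thickness-weighted harmonic mean.
Total thickness L = 5.01 + 6.15 + 6.70 + 2.39 = 20.25 m.
Σ(b_i/K_i) = 5.01/19.3 + 6.15/106 + 6.70/1.10e-05 + 2.39/0.519 = 6.091e+05 d.
K_eq = L / Σ(b_i/K_i) = 20.25 / 6.091e+05 = 3.325e-05 m/day.
Q = K_eq · A · (Δh/L) = 3.325e-05 × 972 × (13.9/20.25) = 0.02218 m³/day.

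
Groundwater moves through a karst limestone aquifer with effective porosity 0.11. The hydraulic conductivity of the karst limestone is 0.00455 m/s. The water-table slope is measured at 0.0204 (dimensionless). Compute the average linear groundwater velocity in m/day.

Convert K: 0.00455 m/s × 86400 = 393.1 m/day.
Hydraulic gradient i = 0.0204.
Darcy flux q = K · i = 393.1 × 0.02040 = 8.020 m/day.
Seepage velocity v = q / n_e = 8.020 / 0.11 = 72.91 m/day.

72.9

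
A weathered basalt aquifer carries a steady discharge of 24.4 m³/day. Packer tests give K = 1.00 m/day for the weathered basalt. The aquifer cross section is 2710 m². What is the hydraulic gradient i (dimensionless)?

0.00900

From Q = K·A·i, i = Q / (K·A) = 24.4 / (1.000 × 2710) = 0.009004.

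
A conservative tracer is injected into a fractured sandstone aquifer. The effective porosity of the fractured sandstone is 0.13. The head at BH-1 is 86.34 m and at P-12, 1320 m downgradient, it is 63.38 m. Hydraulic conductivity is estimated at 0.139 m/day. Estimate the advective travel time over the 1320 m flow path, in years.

194

Hydraulic gradient i = (86.34 − 63.38) / 1320 = 22.96 / 1320 = 0.01739.
Darcy flux q = K · i = 0.1390 × 0.01739 = 0.002418 m/day.
Seepage velocity v = q / n_e = 0.002418 / 0.13 = 0.01860 m/day.
Travel time t = L / v = 1320 / 0.01860 = 70975 days = 194.3 years.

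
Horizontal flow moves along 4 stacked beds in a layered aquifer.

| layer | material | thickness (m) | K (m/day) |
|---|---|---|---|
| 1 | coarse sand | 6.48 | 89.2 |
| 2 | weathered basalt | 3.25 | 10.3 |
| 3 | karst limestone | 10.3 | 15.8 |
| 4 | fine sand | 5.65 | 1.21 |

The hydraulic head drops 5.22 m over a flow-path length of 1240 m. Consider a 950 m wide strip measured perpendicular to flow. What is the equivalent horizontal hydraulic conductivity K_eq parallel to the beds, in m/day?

30.4

Flow is parallel to layering, so each bed carries its own Darcy discharge and the transmissivities add.
Σ(K_i·b_i) = 89.2×6.48 + 10.3×3.25 + 15.8×10.3 + 1.21×5.65 = 781.1 m²/day.
Total thickness b = 25.68 m, so K_eq = Σ(K_i·b_i)/b = 30.42 m/day.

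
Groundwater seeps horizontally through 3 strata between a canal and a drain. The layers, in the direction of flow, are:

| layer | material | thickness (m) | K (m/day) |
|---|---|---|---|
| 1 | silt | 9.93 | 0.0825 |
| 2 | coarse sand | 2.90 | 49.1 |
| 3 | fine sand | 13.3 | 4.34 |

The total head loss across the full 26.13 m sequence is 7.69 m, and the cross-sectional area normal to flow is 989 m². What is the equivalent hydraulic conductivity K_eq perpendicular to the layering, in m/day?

Flow is perpendicular to layering, so the layers act in series and the equivalent K is the thickness-weighted harmonic mean.
Total thickness L = 9.93 + 2.90 + 13.3 = 26.13 m.
Σ(b_i/K_i) = 9.93/0.0825 + 2.90/49.1 + 13.3/4.34 = 123.5 d.
K_eq = L / Σ(b_i/K_i) = 26.13 / 123.5 = 0.2116 m/day.

0.212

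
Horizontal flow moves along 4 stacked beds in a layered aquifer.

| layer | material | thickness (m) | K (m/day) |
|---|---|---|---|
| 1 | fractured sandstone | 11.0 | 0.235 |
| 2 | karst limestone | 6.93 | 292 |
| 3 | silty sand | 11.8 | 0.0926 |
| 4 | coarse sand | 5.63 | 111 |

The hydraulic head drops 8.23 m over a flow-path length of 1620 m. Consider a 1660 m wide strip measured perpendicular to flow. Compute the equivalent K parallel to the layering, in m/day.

75.0

Flow is parallel to layering, so each bed carries its own Darcy discharge and the transmissivities add.
Σ(K_i·b_i) = 0.235×11.0 + 292×6.93 + 0.0926×11.8 + 111×5.63 = 2652 m²/day.
Total thickness b = 35.36 m, so K_eq = Σ(K_i·b_i)/b = 75.00 m/day.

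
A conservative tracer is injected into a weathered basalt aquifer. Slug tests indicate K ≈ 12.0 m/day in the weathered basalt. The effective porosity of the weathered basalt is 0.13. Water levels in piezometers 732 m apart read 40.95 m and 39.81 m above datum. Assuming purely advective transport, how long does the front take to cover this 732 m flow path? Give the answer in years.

Hydraulic gradient i = (40.95 − 39.81) / 732 = 1.14 / 732 = 0.001557.
Darcy flux q = K · i = 12.00 × 0.001557 = 0.01869 m/day.
Seepage velocity v = q / n_e = 0.01869 / 0.13 = 0.1438 m/day.
Travel time t = L / v = 732 / 0.1438 = 5092 days = 13.94 years.

13.9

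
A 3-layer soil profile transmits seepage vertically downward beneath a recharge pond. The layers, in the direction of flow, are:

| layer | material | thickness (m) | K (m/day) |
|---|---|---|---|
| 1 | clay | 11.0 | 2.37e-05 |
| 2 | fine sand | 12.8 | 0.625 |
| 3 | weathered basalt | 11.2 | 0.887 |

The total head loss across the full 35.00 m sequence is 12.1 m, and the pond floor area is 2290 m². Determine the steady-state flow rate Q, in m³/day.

Flow is perpendicular to layering, so the layers act in series and the equivalent K is the thickness-weighted harmonic mean.
Total thickness L = 11.0 + 12.8 + 11.2 = 35.00 m.
Σ(b_i/K_i) = 11.0/2.37e-05 + 12.8/0.625 + 11.2/0.887 = 4.642e+05 d.
K_eq = L / Σ(b_i/K_i) = 35.00 / 4.642e+05 = 7.540e-05 m/day.
Q = K_eq · A · (Δh/L) = 7.540e-05 × 2290 × (12.1/35.00) = 0.05970 m³/day.

0.0597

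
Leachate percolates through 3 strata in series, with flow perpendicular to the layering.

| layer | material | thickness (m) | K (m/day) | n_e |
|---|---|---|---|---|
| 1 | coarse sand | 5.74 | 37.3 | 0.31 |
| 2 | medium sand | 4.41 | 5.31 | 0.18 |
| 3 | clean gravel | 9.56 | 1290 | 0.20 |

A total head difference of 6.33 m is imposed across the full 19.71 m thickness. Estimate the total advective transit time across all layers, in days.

With flow normal to the layers, continuity requires the same specific discharge q through every layer.
Σ(b_i/K_i) = 5.74/37.3 + 4.41/5.31 + 9.56/1290 = 0.9918 d.
q = Δh / Σ(b_i/K_i) = 6.33 / 0.9918 = 6.382 m/day.
In each layer the seepage velocity is v_i = q/n_i, so the layer transit time is t_i = b_i·n_i / q:
  layer 1 (coarse sand): t_1 = 5.74 × 0.31 / 6.382 = 0.2788 d
  layer 2 (medium sand): t_2 = 4.41 × 0.18 / 6.382 = 0.1244 d
  layer 3 (clean gravel): t_3 = 9.56 × 0.20 / 6.382 = 0.2996 d
Total t = Σ t_i = 0.7028 days.

0.703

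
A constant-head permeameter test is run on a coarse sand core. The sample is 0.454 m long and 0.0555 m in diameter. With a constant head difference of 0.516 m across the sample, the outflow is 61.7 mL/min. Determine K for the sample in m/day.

32.3

Cross-sectional area A = π·(d/2)² = π × (0.0555/2)² = 0.002419 m².
Convert discharge: 61.7 mL/min = 1.028e-06 m³/s.
Darcy's law rearranged: K = Q·L / (A·Δh) = 1.028e-06 × 0.454 / (0.002419 × 0.516) = 0.0003740 m/s = 32.31 m/day.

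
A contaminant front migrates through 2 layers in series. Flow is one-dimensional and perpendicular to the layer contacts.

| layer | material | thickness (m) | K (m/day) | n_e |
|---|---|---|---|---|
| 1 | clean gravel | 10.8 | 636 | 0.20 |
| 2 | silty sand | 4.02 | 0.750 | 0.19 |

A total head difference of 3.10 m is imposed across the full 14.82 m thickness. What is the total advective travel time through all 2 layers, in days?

With flow normal to the layers, continuity requires the same specific discharge q through every layer.
Σ(b_i/K_i) = 10.8/636 + 4.02/0.750 = 5.377 d.
q = Δh / Σ(b_i/K_i) = 3.10 / 5.377 = 0.5765 m/day.
In each layer the seepage velocity is v_i = q/n_i, so the layer transit time is t_i = b_i·n_i / q:
  layer 1 (clean gravel): t_1 = 10.8 × 0.20 / 0.5765 = 3.747 d
  layer 2 (silty sand): t_2 = 4.02 × 0.19 / 0.5765 = 1.325 d
Total t = Σ t_i = 5.071 days.

5.07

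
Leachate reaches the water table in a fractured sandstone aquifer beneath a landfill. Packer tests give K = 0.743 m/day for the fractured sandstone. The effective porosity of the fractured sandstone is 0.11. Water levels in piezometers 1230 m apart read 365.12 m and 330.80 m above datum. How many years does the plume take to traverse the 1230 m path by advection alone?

17.9

Hydraulic gradient i = (365.12 − 330.80) / 1230 = 34.32 / 1230 = 0.02790.
Darcy flux q = K · i = 0.7430 × 0.02790 = 0.02073 m/day.
Seepage velocity v = q / n_e = 0.02073 / 0.11 = 0.1885 m/day.
Travel time t = L / v = 1230 / 0.1885 = 6526 days = 17.87 years.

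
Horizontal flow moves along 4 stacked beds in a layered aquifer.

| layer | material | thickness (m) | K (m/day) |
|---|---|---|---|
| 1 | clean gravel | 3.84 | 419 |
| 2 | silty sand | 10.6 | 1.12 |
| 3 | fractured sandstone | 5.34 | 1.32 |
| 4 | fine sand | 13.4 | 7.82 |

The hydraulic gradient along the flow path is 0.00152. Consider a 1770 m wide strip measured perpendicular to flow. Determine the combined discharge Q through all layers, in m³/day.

4660

Flow is parallel to layering, so each bed carries its own Darcy discharge and the transmissivities add.
Σ(K_i·b_i) = 419×3.84 + 1.12×10.6 + 1.32×5.34 + 7.82×13.4 = 1733 m²/day.
Hydraulic gradient i = 0.00152.
Q = Σ(K_i·b_i) · W · i = 1733 × 1770 × 0.001520 = 4662 m³/day.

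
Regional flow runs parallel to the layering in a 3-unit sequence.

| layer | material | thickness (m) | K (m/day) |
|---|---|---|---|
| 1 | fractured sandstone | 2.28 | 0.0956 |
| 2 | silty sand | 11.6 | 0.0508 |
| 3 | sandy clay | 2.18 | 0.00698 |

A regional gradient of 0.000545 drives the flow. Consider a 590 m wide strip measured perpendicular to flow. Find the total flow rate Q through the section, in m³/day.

0.264

Flow is parallel to layering, so each bed carries its own Darcy discharge and the transmissivities add.
Σ(K_i·b_i) = 0.0956×2.28 + 0.0508×11.6 + 0.00698×2.18 = 0.8225 m²/day.
Hydraulic gradient i = 0.000545.
Q = Σ(K_i·b_i) · W · i = 0.8225 × 590 × 0.0005450 = 0.2645 m³/day.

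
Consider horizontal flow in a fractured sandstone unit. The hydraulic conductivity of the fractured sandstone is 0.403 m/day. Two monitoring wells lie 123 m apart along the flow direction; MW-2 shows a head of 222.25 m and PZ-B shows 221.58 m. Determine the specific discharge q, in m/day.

0.00220

Hydraulic gradient i = (222.25 − 221.58) / 123 = 0.67 / 123 = 0.005447.
Specific discharge q = K · i = 0.4030 × 0.005447 = 0.002195 m/day.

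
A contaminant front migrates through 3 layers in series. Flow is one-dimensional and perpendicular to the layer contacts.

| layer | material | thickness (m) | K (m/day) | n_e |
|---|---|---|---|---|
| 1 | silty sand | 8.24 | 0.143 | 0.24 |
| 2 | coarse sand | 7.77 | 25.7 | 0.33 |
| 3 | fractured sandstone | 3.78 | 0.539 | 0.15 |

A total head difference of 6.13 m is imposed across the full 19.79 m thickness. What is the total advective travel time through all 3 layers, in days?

54.1

With flow normal to the layers, continuity requires the same specific discharge q through every layer.
Σ(b_i/K_i) = 8.24/0.143 + 7.77/25.7 + 3.78/0.539 = 64.94 d.
q = Δh / Σ(b_i/K_i) = 6.13 / 64.94 = 0.09440 m/day.
In each layer the seepage velocity is v_i = q/n_i, so the layer transit time is t_i = b_i·n_i / q:
  layer 1 (silty sand): t_1 = 8.24 × 0.24 / 0.09440 = 20.95 d
  layer 2 (coarse sand): t_2 = 7.77 × 0.33 / 0.09440 = 27.16 d
  layer 3 (fractured sandstone): t_3 = 3.78 × 0.15 / 0.09440 = 6.006 d
Total t = Σ t_i = 54.12 days.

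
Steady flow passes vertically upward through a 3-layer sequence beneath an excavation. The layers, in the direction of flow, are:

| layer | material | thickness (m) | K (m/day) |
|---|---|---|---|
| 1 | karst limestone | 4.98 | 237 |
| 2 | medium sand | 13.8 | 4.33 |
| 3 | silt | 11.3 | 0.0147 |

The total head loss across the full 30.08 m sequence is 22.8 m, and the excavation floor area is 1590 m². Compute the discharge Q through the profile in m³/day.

Flow is perpendicular to layering, so the layers act in series and the equivalent K is the thickness-weighted harmonic mean.
Total thickness L = 4.98 + 13.8 + 11.3 = 30.08 m.
Σ(b_i/K_i) = 4.98/237 + 13.8/4.33 + 11.3/0.0147 = 771.9 d.
K_eq = L / Σ(b_i/K_i) = 30.08 / 771.9 = 0.03897 m/day.
Q = K_eq · A · (Δh/L) = 0.03897 × 1590 × (22.8/30.08) = 46.96 m³/day.

47.0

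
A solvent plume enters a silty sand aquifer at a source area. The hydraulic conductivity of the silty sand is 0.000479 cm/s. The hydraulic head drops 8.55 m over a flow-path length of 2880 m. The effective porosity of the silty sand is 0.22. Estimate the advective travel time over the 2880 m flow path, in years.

Convert K: 0.000479 cm/s × 864 = 0.4139 m/day.
Hydraulic gradient i = Δh / L = 8.55 / 2880 = 0.002969.
Darcy flux q = K · i = 0.4139 × 0.002969 = 0.001229 m/day.
Seepage velocity v = q / n_e = 0.001229 / 0.22 = 0.005585 m/day.
Travel time t = L / v = 2880 / 0.005585 = 5.157e+05 days = 1412 years.

1410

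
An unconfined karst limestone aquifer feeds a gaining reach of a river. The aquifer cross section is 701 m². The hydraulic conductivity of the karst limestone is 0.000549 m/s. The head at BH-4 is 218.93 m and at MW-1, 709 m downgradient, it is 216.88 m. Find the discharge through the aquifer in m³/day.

96.1

Convert K: 0.000549 m/s × 86400 = 47.43 m/day.
Hydraulic gradient i = (218.93 − 216.88) / 709 = 2.05 / 709 = 0.002891.
Darcy's law: Q = K · A · i = 47.43 × 701.0 × 0.002891 = 96.14 m³/day.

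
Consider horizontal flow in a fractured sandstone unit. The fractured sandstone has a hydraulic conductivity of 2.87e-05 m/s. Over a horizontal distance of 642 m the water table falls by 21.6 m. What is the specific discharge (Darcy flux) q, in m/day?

0.0834

Convert K: 2.87e-05 m/s × 86400 = 2.480 m/day.
Hydraulic gradient i = Δh / L = 21.6 / 642 = 0.03364.
Specific discharge q = K · i = 2.480 × 0.03364 = 0.08343 m/day.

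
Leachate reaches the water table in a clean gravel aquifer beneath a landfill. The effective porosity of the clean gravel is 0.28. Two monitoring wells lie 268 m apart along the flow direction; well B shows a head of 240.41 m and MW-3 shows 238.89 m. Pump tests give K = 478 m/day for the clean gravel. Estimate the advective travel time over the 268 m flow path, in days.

Hydraulic gradient i = (240.41 − 238.89) / 268 = 1.52 / 268 = 0.005672.
Darcy flux q = K · i = 478.0 × 0.005672 = 2.711 m/day.
Seepage velocity v = q / n_e = 2.711 / 0.28 = 9.682 m/day.
Travel time t = L / v = 268 / 9.682 = 27.68 days.

27.7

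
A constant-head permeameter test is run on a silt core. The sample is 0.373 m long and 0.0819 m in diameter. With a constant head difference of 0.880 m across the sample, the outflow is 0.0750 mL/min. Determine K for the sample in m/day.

Cross-sectional area A = π·(d/2)² = π × (0.0819/2)² = 0.005268 m².
Convert discharge: 0.0750 mL/min = 1.250e-09 m³/s.
Darcy's law rearranged: K = Q·L / (A·Δh) = 1.250e-09 × 0.373 / (0.005268 × 0.880) = 1.006e-07 m/s = 0.008689 m/day.

0.00869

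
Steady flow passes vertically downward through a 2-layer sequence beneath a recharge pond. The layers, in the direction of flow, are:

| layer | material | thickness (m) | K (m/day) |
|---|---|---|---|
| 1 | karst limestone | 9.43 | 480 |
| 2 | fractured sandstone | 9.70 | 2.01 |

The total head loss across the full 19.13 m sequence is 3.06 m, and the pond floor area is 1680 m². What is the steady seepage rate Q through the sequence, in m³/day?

Flow is perpendicular to layering, so the layers act in series and the equivalent K is the thickness-weighted harmonic mean.
Total thickness L = 9.43 + 9.70 = 19.13 m.
Σ(b_i/K_i) = 9.43/480 + 9.70/2.01 = 4.846 d.
K_eq = L / Σ(b_i/K_i) = 19.13 / 4.846 = 3.948 m/day.
Q = K_eq · A · (Δh/L) = 3.948 × 1680 × (3.06/19.13) = 1061 m³/day.

1060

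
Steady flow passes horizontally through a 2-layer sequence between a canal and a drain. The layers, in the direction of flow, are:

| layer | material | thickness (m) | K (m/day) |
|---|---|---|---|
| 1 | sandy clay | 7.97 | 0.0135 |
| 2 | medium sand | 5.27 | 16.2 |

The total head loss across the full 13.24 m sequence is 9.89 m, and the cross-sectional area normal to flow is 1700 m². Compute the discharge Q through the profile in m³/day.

28.5

Flow is perpendicular to layering, so the layers act in series and the equivalent K is the thickness-weighted harmonic mean.
Total thickness L = 7.97 + 5.27 = 13.24 m.
Σ(b_i/K_i) = 7.97/0.0135 + 5.27/16.2 = 590.7 d.
K_eq = L / Σ(b_i/K_i) = 13.24 / 590.7 = 0.02241 m/day.
Q = K_eq · A · (Δh/L) = 0.02241 × 1700 × (9.89/13.24) = 28.46 m³/day.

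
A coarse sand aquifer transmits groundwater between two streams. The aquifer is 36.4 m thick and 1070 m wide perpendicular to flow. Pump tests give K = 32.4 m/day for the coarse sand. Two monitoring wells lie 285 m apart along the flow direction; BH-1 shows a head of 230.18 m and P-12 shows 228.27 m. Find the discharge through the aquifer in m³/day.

8460

Cross-sectional area A = 1070 × 36.4 = 38948 m².
Hydraulic gradient i = (230.18 − 228.27) / 285 = 1.91 / 285 = 0.006702.
Darcy's law: Q = K · A · i = 32.40 × 38948 × 0.006702 = 8457 m³/day.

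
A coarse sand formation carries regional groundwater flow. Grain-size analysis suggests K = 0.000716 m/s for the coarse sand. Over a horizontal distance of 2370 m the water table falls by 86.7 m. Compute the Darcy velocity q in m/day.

2.26

Convert K: 0.000716 m/s × 86400 = 61.86 m/day.
Hydraulic gradient i = Δh / L = 86.7 / 2370 = 0.03658.
Specific discharge q = K · i = 61.86 × 0.03658 = 2.263 m/day.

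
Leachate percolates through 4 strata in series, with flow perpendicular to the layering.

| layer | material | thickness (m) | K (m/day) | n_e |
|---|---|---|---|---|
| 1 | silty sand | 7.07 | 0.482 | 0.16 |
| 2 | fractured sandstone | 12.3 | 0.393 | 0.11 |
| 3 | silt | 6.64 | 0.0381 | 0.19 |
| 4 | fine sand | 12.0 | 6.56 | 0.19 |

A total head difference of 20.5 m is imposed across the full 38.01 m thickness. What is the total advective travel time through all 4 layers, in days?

With flow normal to the layers, continuity requires the same specific discharge q through every layer.
Σ(b_i/K_i) = 7.07/0.482 + 12.3/0.393 + 6.64/0.0381 + 12.0/6.56 = 222.1 d.
q = Δh / Σ(b_i/K_i) = 20.5 / 222.1 = 0.09231 m/day.
In each layer the seepage velocity is v_i = q/n_i, so the layer transit time is t_i = b_i·n_i / q:
  layer 1 (silty sand): t_1 = 7.07 × 0.16 / 0.09231 = 12.25 d
  layer 2 (fractured sandstone): t_2 = 12.3 × 0.11 / 0.09231 = 14.66 d
  layer 3 (silt): t_3 = 6.64 × 0.19 / 0.09231 = 13.67 d
  layer 4 (fine sand): t_4 = 12.0 × 0.19 / 0.09231 = 24.70 d
Total t = Σ t_i = 65.28 days.

65.3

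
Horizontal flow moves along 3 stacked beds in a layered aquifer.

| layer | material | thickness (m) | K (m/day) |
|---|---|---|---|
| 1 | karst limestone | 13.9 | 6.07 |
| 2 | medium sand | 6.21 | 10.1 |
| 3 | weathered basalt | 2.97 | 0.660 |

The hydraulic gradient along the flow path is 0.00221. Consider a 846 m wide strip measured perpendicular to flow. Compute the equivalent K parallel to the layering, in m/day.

6.46

Flow is parallel to layering, so each bed carries its own Darcy discharge and the transmissivities add.
Σ(K_i·b_i) = 6.07×13.9 + 10.1×6.21 + 0.660×2.97 = 149.1 m²/day.
Total thickness b = 23.08 m, so K_eq = Σ(K_i·b_i)/b = 6.458 m/day.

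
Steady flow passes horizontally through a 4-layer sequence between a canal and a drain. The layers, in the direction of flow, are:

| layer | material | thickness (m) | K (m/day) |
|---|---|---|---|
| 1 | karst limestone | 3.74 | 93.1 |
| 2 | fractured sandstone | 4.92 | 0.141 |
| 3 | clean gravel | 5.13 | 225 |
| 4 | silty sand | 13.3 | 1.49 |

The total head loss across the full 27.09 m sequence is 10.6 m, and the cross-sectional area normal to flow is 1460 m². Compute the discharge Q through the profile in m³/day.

Flow is perpendicular to layering, so the layers act in series and the equivalent K is the thickness-weighted harmonic mean.
Total thickness L = 3.74 + 4.92 + 5.13 + 13.3 = 27.09 m.
Σ(b_i/K_i) = 3.74/93.1 + 4.92/0.141 + 5.13/225 + 13.3/1.49 = 43.88 d.
K_eq = L / Σ(b_i/K_i) = 27.09 / 43.88 = 0.6173 m/day.
Q = K_eq · A · (Δh/L) = 0.6173 × 1460 × (10.6/27.09) = 352.7 m³/day.

353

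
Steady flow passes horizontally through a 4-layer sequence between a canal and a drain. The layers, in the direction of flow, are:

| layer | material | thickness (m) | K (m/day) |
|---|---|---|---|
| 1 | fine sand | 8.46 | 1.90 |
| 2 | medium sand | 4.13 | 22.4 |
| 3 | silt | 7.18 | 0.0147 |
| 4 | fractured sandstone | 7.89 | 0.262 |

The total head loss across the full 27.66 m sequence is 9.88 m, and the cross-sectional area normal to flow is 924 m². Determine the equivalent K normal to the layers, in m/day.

Flow is perpendicular to layering, so the layers act in series and the equivalent K is the thickness-weighted harmonic mean.
Total thickness L = 8.46 + 4.13 + 7.18 + 7.89 = 27.66 m.
Σ(b_i/K_i) = 8.46/1.90 + 4.13/22.4 + 7.18/0.0147 + 7.89/0.262 = 523.2 d.
K_eq = L / Σ(b_i/K_i) = 27.66 / 523.2 = 0.05287 m/day.

0.0529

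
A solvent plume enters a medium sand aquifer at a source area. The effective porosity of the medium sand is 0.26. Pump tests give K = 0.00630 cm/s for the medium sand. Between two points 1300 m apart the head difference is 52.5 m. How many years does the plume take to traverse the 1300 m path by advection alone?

Convert K: 0.00630 cm/s × 864 = 5.443 m/day.
Hydraulic gradient i = Δh / L = 52.5 / 1300 = 0.04038.
Darcy flux q = K · i = 5.443 × 0.04038 = 0.2198 m/day.
Seepage velocity v = q / n_e = 0.2198 / 0.26 = 0.8455 m/day.
Travel time t = L / v = 1300 / 0.8455 = 1538 days = 4.210 years.

4.21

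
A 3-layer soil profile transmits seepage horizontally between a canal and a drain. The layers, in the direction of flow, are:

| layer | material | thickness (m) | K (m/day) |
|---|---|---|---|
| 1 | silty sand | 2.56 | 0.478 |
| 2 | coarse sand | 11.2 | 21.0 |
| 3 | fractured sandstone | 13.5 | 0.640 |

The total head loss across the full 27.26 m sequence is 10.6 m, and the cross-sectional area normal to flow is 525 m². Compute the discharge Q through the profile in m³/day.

206

Flow is perpendicular to layering, so the layers act in series and the equivalent K is the thickness-weighted harmonic mean.
Total thickness L = 2.56 + 11.2 + 13.5 = 27.26 m.
Σ(b_i/K_i) = 2.56/0.478 + 11.2/21.0 + 13.5/0.640 = 26.98 d.
K_eq = L / Σ(b_i/K_i) = 27.26 / 26.98 = 1.010 m/day.
Q = K_eq · A · (Δh/L) = 1.010 × 525 × (10.6/27.26) = 206.2 m³/day.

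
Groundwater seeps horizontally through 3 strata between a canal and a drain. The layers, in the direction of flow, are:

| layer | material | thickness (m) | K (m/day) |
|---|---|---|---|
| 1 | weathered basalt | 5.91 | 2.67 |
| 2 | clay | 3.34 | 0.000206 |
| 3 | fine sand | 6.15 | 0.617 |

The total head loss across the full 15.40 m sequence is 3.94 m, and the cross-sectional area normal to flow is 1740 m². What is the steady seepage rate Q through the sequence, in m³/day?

Flow is perpendicular to layering, so the layers act in series and the equivalent K is the thickness-weighted harmonic mean.
Total thickness L = 5.91 + 3.34 + 6.15 = 15.40 m.
Σ(b_i/K_i) = 5.91/2.67 + 3.34/0.000206 + 6.15/0.617 = 16226 d.
K_eq = L / Σ(b_i/K_i) = 15.40 / 16226 = 0.0009491 m/day.
Q = K_eq · A · (Δh/L) = 0.0009491 × 1740 × (3.94/15.40) = 0.4225 m³/day.

0.423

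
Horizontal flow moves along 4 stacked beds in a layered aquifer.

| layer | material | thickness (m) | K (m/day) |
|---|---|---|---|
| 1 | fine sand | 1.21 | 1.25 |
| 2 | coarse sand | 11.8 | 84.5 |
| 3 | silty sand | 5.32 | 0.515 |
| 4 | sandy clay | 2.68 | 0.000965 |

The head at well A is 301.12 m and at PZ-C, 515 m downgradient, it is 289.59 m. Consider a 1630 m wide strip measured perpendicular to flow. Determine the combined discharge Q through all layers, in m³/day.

36500

Flow is parallel to layering, so each bed carries its own Darcy discharge and the transmissivities add.
Σ(K_i·b_i) = 1.25×1.21 + 84.5×11.8 + 0.515×5.32 + 0.000965×2.68 = 1001 m²/day.
Hydraulic gradient i = (301.12 − 289.59) / 515 = 11.53 / 515 = 0.02239.
Q = Σ(K_i·b_i) · W · i = 1001 × 1630 × 0.02239 = 36542 m³/day.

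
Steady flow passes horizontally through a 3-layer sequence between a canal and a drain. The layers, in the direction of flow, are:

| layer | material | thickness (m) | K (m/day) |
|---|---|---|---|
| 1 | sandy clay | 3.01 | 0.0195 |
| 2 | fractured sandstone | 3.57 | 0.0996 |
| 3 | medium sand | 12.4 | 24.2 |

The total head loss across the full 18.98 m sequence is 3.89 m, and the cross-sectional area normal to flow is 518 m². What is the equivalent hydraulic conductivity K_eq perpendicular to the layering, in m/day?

0.0995

Flow is perpendicular to layering, so the layers act in series and the equivalent K is the thickness-weighted harmonic mean.
Total thickness L = 3.01 + 3.57 + 12.4 = 18.98 m.
Σ(b_i/K_i) = 3.01/0.0195 + 3.57/0.0996 + 12.4/24.2 = 190.7 d.
K_eq = L / Σ(b_i/K_i) = 18.98 / 190.7 = 0.09952 m/day.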